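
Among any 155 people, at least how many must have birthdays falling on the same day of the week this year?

There are 7 days of the week, which serve as the pigeonholes.
If each of the 7 days of the week held at most 22, the total would be at most 7 × 22 = 154 < 155, a contradiction.
So at least one holds ⌈155/7⌉ = 23.

23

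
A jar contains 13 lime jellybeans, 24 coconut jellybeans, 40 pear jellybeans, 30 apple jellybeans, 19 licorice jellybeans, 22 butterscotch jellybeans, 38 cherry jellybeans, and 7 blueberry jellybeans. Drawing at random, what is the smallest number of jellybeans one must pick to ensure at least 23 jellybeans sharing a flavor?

150

In the worst case we take at most 22 of each flavor, but all 13 lime, all 19 licorice, and all 7 blueberry (fewer than 22), giving 13 + 22 + 22 + 22 + 19 + 22 + 22 + 7 = 149.
One more jellybean then forces some flavor to 23, so 149 + 1 = 150.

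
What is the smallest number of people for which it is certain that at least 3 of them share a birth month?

25

There are 12 months of the year acting as pigeonholes.
With 12 × 2 = 24 people we could place exactly 2 in each, with no class reaching 3.
One more forces some class to hold 3, so 24 + 1 = 25.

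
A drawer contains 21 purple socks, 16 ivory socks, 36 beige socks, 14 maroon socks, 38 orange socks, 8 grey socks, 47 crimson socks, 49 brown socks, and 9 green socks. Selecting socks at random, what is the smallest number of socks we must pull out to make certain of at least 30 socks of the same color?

In the worst case we take at most 29 of each color, but all 21 purple, all 16 ivory, all 14 maroon, all 8 grey, and all 9 green (fewer than 29), giving 21 + 16 + 29 + 14 + 29 + 8 + 29 + 29 + 9 = 184.
One more sock then forces some color to 30, so 184 + 1 = 185.

185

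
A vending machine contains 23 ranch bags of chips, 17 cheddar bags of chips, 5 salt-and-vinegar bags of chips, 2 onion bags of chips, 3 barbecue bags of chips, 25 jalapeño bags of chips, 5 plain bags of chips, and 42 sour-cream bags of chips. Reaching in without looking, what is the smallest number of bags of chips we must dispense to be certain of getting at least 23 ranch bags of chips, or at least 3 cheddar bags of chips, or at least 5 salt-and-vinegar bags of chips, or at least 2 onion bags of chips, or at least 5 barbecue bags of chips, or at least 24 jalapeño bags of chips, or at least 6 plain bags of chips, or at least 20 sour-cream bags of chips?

80

Each of the 8 flavors has its own threshold; avoid all of them simultaneously.
The worst case stops just short of every target: 22 ranch, 2 cheddar, 4 salt-and-vinegar, 1 onion, all 3 barbecue, 23 jalapeño, 5 plain, 19 sour-cream — 22 + 2 + 4 + 1 + 3 + 23 + 5 + 19 = 79 bags of chips.
One more bag of chips must push some flavor to its target, so 79 + 1 = 80.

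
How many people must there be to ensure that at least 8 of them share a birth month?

85

There are 12 months of the year acting as pigeonholes.
With 12 × 7 = 84 people we could place exactly 7 in each, with no class reaching 8.
One more forces some class to hold 8, so 84 + 1 = 85.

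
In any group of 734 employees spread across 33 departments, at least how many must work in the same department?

23

The 734 employees fall into 33 departments.
If each of the 33 departments held at most 22, the total would be at most 33 × 22 = 726 < 734, a contradiction.
So at least one holds ⌈734/33⌉ = 23.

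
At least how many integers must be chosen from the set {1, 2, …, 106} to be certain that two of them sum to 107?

Partition {1, …, 106} into 53 pairs: {1,106}, {2,105}, …, {53,54}.
Choosing 53 integers — say the integers 1 through 53 — takes one from each pair and avoids the property.
Choosing 54 forces two into the same pair by pigeonhole, and those sum to 107. So 54.

54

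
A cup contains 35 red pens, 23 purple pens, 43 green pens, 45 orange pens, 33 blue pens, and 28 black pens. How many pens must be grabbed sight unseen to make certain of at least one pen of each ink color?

The hardest ink color to obtain is purple: we could draw every other pen first — 207 − 23 = 184 pens — without a single purple one.
The next draw must be purple, so 184 + 1 = 185.

185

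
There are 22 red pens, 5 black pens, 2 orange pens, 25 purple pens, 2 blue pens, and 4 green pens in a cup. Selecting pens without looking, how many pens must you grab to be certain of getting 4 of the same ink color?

Treat the 6 ink colors as pigeonholes.
In the worst case we take at most 3 of each ink color, but all 2 orange and all 2 blue (fewer than 3), giving 3 + 3 + 2 + 3 + 2 + 3 = 16.
One more pen then forces some ink color to 4, so 16 + 1 = 17.

17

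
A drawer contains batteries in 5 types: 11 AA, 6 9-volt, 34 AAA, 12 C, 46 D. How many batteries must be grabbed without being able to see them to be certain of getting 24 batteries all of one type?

Treat the 5 types as pigeonholes.
In the worst case we take at most 23 of each type, but all 11 AA, all 6 9-volt, and all 12 C (fewer than 23), giving 11 + 6 + 23 + 12 + 23 = 75.
One more battery then forces some type to 24, so 75 + 1 = 76.

76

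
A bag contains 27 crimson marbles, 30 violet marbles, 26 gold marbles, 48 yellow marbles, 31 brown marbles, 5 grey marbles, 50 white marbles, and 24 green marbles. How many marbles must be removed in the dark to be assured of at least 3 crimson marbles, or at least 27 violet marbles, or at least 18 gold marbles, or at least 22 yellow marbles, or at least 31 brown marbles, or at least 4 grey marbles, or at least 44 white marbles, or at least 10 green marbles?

152

Each of the 8 colors has its own threshold; avoid all of them simultaneously.
The worst case stops just short of every target: 2 crimson, 26 violet, 17 gold, 21 yellow, 30 brown, 3 grey, 43 white, 9 green — 2 + 26 + 17 + 21 + 30 + 3 + 43 + 9 = 151 marbles.
One more marble must push some color to its target, so 151 + 1 = 152.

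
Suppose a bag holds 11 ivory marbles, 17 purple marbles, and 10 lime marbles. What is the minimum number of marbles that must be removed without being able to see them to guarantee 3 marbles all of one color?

The worst case takes 2 marbles of each color without reaching 3 of any: 3 × 2 = 6.
The next marble must bring some color to 3, so 6 + 1 = 7.

7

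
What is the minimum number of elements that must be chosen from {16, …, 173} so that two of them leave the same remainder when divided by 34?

Group the integers by remainder mod 34; there are 34 residue classes, each nonempty in this range.
Choosing one from each class (34 integers) avoids any shared remainder.
One more choice must repeat a class, so two differ by a multiple of 34. Hence 34 + 1 = 35.

35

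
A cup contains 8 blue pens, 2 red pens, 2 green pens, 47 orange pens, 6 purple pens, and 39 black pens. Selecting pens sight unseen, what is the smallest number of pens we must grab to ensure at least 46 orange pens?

103

To avoid orange pens as long as possible, exhaust the other 5 ink colors first.
The worst case draws every non-orange pen first: 8 + 2 + 2 + 6 + 39 = 57.
The next 46 draws are then forced to be orange, giving 57 + 46 = 103.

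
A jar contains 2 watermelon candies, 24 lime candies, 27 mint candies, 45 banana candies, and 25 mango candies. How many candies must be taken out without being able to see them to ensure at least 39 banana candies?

117

The worst case draws every non-banana candy first: 2 + 24 + 27 + 25 = 78.
The next 39 draws are then forced to be banana, giving 78 + 39 = 117.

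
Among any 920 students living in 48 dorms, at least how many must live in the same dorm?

20

The 920 students fall into 48 dorms.
If each of the 48 dorms held at most 19, the total would be at most 48 × 19 = 912 < 920, a contradiction.
So at least one holds ⌈920/48⌉ = 20.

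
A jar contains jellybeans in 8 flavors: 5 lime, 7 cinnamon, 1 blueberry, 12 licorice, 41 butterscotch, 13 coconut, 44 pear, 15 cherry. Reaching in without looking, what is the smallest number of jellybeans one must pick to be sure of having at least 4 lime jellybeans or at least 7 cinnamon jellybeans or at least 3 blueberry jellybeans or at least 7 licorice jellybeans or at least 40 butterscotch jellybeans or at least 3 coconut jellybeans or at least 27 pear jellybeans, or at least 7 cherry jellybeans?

90

The worst case stops just short of every target: 3 lime, 6 cinnamon, all 1 blueberry, 6 licorice, 39 butterscotch, 2 coconut, 26 pear, 6 cherry — 3 + 6 + 1 + 6 + 39 + 2 + 26 + 6 = 89 jellybeans.
One more jellybean must push some flavor to its target, so 89 + 1 = 90.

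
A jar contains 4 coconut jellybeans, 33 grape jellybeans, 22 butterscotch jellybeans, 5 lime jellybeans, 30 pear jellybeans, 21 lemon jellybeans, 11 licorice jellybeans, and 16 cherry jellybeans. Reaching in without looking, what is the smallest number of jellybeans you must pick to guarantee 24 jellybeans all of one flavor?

126

In the worst case we take at most 23 of each flavor, but all 4 coconut, all 22 butterscotch, all 5 lime, all 21 lemon, all 11 licorice, and all 16 cherry (fewer than 23), giving 4 + 23 + 22 + 5 + 23 + 21 + 11 + 16 = 125.
One more jellybean then forces some flavor to 24, so 125 + 1 = 126.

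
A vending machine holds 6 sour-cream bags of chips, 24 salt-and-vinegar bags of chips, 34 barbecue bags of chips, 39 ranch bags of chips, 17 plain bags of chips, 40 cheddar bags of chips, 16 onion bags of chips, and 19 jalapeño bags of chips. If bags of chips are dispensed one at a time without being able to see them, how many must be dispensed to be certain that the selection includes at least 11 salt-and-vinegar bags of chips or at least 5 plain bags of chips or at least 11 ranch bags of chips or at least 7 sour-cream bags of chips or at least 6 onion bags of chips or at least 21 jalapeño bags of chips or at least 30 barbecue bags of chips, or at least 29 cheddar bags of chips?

Each of the 8 flavors has its own threshold; avoid all of them simultaneously.
The worst case stops just short of every target: 6 sour-cream, 10 salt-and-vinegar, 29 barbecue, 10 ranch, 4 plain, 28 cheddar, 5 onion, all 19 jalapeño — 6 + 10 + 29 + 10 + 4 + 28 + 5 + 19 = 111 bags of chips.
One more bag of chips must push some flavor to its target, so 111 + 1 = 112.

112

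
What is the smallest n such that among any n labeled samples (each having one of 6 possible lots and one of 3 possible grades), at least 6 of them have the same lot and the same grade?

There are 6 × 3 = 18 (lot, grade) combinations acting as pigeonholes.
With 18 × 5 = 90 labeled samples we could place exactly 5 in each, with no (lot, grade) pair reaching 6.
One more forces some (lot, grade) pair to hold 6, so 90 + 1 = 91.

91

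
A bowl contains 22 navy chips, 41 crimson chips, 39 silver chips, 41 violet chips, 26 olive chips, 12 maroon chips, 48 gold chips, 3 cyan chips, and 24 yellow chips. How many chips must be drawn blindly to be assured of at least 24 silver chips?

The worst case draws every non-silver chip first: 22 + 41 + 41 + 26 + 12 + 48 + 3 + 24 = 217.
The next 24 draws are then forced to be silver, giving 217 + 24 = 241.

241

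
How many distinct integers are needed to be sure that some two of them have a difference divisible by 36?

Use the pigeonhole principle on residue classes: two integers differ by a multiple of 36 exactly when they share a remainder mod 36.
There are 36 residue classes mod 36, so 36 integers can all lie in distinct classes.
One more integer must repeat a residue, giving a difference divisible by 36. So n = 36 + 1 = 37.

37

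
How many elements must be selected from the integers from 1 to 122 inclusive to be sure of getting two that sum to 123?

Partition {1, …, 122} into 61 pairs: {1,122}, {2,121}, …, {61,62}.
Choosing 61 integers — say the integers 1 through 61 — takes one from each pair and avoids the property.
Choosing 62 forces two into the same pair by pigeonhole, and those sum to 123. So 62.

62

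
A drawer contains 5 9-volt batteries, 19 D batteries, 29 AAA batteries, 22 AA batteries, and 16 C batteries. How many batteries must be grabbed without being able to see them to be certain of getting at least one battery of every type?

The hardest type to obtain is 9-volt: we could draw every other battery first — 91 − 5 = 86 batteries — without a single 9-volt one.
The next draw must be 9-volt, so 86 + 1 = 87.

87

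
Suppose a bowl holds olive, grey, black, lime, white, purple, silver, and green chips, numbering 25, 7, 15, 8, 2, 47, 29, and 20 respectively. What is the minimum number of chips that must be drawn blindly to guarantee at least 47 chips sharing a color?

Treat the 8 colors as pigeonholes.
In the worst case we take at most 46 of each color, but all 25 olive, all 7 grey, all 15 black, all 8 lime, all 2 white, all 29 silver, and all 20 green (fewer than 46), giving 25 + 7 + 15 + 8 + 2 + 46 + 29 + 20 = 152.
One more chip then forces some color to 47, so 152 + 1 = 153.

153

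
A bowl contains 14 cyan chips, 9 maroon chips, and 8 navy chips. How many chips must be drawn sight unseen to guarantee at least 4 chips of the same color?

10

The worst case takes 3 chips of each color without reaching 4 of any: 3 × 3 = 9.
The next chip must bring some color to 4, so 9 + 1 = 10.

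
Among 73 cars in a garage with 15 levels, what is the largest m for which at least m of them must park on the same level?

If each of the 15 levels held at most 4, the total would be at most 15 × 4 = 60 < 73, a contradiction.
So at least one holds ⌈73/15⌉ = 5.

5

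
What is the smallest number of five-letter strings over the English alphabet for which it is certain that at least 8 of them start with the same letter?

There are 26 possible first letters acting as pigeonholes.
With 26 × 7 = 182 five-letter strings over the English alphabet we could place exactly 7 in each, with no class reaching 8.
One more forces some class to hold 8, so 182 + 1 = 183.

183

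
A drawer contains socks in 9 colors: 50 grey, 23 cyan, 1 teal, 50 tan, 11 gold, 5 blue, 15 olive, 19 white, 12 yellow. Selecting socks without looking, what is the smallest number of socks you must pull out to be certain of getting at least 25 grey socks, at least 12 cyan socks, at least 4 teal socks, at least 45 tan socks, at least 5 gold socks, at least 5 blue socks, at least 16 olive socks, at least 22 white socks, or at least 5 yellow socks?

The worst case stops just short of every target: 24 grey, 11 cyan, all 1 teal, 44 tan, 4 gold, 4 blue, 15 olive, all 19 white, 4 yellow — 24 + 11 + 1 + 44 + 4 + 4 + 15 + 19 + 4 = 126 socks.
One more sock must push some color to its target, so 126 + 1 = 127.

127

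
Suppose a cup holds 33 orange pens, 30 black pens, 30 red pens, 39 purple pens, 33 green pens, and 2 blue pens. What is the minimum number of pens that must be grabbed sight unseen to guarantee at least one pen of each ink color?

166

The hardest ink color to obtain is blue: we could draw every other pen first — 167 − 2 = 165 pens — without a single blue one.
The next draw must be blue, so 165 + 1 = 166.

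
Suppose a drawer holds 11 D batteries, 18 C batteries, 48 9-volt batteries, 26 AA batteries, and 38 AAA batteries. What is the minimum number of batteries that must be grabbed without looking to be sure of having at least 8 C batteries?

131

The worst case draws every non-C battery first: 11 + 48 + 26 + 38 = 123.
The next 8 draws are then forced to be C, giving 123 + 8 = 131.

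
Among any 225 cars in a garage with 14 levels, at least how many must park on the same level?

If each of the 14 levels held at most 16, the total would be at most 14 × 16 = 224 < 225, a contradiction.
So at least one holds ⌈225/14⌉ = 17.

17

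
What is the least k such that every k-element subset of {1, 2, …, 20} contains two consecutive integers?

Partition {1, …, 20} into 10 pairs: {1,2}, {3,4}, …, {19,20}.
Choosing 10 integers — say the 10 even numbers 2, 4, …, 20 — takes one from each pair and avoids the property.
Choosing 11 forces two into the same pair by pigeonhole, and those are consecutive. So 11.

11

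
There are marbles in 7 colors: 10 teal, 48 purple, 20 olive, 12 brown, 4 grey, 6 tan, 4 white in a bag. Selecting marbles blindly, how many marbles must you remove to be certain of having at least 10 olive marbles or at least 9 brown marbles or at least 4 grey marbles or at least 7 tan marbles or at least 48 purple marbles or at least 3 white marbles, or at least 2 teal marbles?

77

The worst case stops just short of every target: 1 teal, 47 purple, 9 olive, 8 brown, 3 grey, 6 tan, 2 white — 1 + 47 + 9 + 8 + 3 + 6 + 2 = 76 marbles.
One more marble must push some color to its target, so 76 + 1 = 77.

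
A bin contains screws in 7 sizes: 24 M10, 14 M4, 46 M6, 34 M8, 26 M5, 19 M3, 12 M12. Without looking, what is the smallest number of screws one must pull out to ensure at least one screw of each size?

The hardest size to obtain is M12: we could draw every other screw first — 175 − 12 = 163 screws — without a single M12 one.
The next draw must be M12, so 163 + 1 = 164.

164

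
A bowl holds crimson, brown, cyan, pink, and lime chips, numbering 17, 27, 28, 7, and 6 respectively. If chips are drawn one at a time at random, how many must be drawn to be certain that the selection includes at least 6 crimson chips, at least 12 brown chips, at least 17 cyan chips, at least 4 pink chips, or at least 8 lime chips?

Each of the 5 colors has its own threshold; avoid all of them simultaneously.
The worst case stops just short of every target: 5 crimson, 11 brown, 16 cyan, 3 pink, all 6 lime — 5 + 11 + 16 + 3 + 6 = 41 chips.
One more chip must push some color to its target, so 41 + 1 = 42.

42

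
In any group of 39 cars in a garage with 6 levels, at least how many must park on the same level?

7

If each of the 6 levels held at most 6, the total would be at most 6 × 6 = 36 < 39, a contradiction.
So at least one holds ⌈39/6⌉ = 7.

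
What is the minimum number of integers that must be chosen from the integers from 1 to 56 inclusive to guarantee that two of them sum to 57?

Partition {1, …, 56} into 28 pairs: {1,56}, {2,55}, …, {28,29}.
Choosing 28 integers — say the integers 1 through 28 — takes one from each pair and avoids the property.
Choosing 29 forces two into the same pair by pigeonhole, and those sum to 57. So 29.

29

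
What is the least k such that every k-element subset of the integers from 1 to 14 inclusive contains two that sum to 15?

Partition {1, …, 14} into 7 pairs: {1,14}, {2,13}, …, {7,8}.
Choosing 7 integers — say the integers 1 through 7 — takes one from each pair and avoids the property.
Choosing 8 forces two into the same pair by pigeonhole, and those sum to 15. So 8.

8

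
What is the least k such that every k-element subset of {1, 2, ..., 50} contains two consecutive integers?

Partition {1, …, 50} into 25 pairs: {1,2}, {3,4}, …, {49,50}.
Choosing 25 integers — say the 25 even numbers 2, 4, …, 50 — takes one from each pair and avoids the property.
Choosing 26 forces two into the same pair by pigeonhole, and those are consecutive. So 26.

26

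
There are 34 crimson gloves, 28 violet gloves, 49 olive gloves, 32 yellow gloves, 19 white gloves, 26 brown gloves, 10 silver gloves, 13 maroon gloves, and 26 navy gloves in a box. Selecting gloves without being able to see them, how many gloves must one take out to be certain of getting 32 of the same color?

216

Treat the 9 colors as pigeonholes.
In the worst case we take at most 31 of each color, but all 28 violet, all 19 white, all 26 brown, all 10 silver, all 13 maroon, and all 26 navy (fewer than 31), giving 31 + 28 + 31 + 31 + 19 + 26 + 10 + 13 + 26 = 215.
One more glove then forces some color to 32, so 215 + 1 = 216.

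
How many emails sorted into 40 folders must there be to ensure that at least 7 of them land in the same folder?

241

There are 40 folders acting as pigeonholes.
With 40 × 6 = 240 emails we could place exactly 6 in each, with no class reaching 7.
One more forces some class to hold 7, so 240 + 1 = 241.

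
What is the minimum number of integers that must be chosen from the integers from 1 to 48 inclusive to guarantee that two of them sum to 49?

Partition {1, …, 48} into 24 pairs: {1,48}, {2,47}, …, {24,25}.
Choosing 24 integers — say the integers 1 through 24 — takes one from each pair and avoids the property.
Choosing 25 forces two into the same pair by pigeonhole, and those sum to 49. So 25.

25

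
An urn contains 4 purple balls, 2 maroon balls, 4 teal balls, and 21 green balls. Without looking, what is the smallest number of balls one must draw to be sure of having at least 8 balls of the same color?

In the worst case we take at most 7 of each color, but all 4 purple, all 2 maroon, and all 4 teal (fewer than 7), giving 4 + 2 + 4 + 7 = 17.
One more ball then forces some color to 8, so 17 + 1 = 18.

18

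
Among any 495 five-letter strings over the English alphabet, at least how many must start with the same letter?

20

The 495 five-letter strings over the English alphabet fall into 26 possible first letters.
If each of the 26 possible first letters held at most 19, the total would be at most 26 × 19 = 494 < 495, a contradiction.
So at least one holds ⌈495/26⌉ = 20.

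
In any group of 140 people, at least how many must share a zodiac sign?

There are 12 zodiac signs, which serve as the pigeonholes.
If each of the 12 zodiac signs held at most 11, the total would be at most 12 × 11 = 132 < 140, a contradiction.
So at least one holds ⌈140/12⌉ = 12.

12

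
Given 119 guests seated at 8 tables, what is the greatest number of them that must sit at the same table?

15

If each of the 8 tables held at most 14, the total would be at most 8 × 14 = 112 < 119, a contradiction.
So at least one holds ⌈119/8⌉ = 15.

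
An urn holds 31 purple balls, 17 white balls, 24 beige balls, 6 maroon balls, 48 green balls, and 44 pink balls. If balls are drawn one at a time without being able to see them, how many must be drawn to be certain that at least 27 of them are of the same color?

Treat the 6 colors as pigeonholes.
In the worst case we take at most 26 of each color, but all 17 white, all 24 beige, and all 6 maroon (fewer than 26), giving 26 + 17 + 24 + 6 + 26 + 26 = 125.
One more ball then forces some color to 27, so 125 + 1 = 126.

126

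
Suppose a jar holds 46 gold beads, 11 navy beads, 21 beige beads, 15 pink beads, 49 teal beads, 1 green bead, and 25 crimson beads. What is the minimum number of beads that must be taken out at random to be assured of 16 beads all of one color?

In the worst case we take at most 15 of each color, but all 11 navy and all 1 green (fewer than 15), giving 15 + 11 + 15 + 15 + 15 + 1 + 15 = 87.
One more bead then forces some color to 16, so 87 + 1 = 88.

88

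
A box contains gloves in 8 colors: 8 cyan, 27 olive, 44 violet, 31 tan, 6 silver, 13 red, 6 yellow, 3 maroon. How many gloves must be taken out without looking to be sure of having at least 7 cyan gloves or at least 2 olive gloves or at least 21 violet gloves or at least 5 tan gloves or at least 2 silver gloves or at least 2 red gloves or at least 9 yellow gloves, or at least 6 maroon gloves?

The worst case stops just short of every target: 6 cyan, 1 olive, 20 violet, 4 tan, 1 silver, 1 red, all 6 yellow, all 3 maroon — 6 + 1 + 20 + 4 + 1 + 1 + 6 + 3 = 42 gloves.
One more glove must push some color to its target, so 42 + 1 = 43.

43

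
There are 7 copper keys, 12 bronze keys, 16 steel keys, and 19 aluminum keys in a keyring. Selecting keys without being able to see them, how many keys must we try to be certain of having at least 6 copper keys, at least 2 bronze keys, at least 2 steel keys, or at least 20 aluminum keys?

27

The worst case stops just short of every target: 5 copper, 1 bronze, 1 steel, 19 aluminum — 5 + 1 + 1 + 19 = 26 keys.
One more key must push some type to its target, so 26 + 1 = 27.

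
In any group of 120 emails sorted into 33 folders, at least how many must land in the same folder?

4

The 120 emails fall into 33 folders.
If each of the 33 folders held at most 3, the total would be at most 33 × 3 = 99 < 120, a contradiction.
So at least one holds ⌈120/33⌉ = 4.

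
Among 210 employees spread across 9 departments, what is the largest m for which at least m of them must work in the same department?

24

The 210 employees fall into 9 departments.
If each of the 9 departments held at most 23, the total would be at most 9 × 23 = 207 < 210, a contradiction.
So at least one holds ⌈210/9⌉ = 24.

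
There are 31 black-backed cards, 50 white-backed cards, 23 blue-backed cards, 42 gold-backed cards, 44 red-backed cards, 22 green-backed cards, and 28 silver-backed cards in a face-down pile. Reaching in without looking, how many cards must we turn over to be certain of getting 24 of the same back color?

In the worst case we take at most 23 of each back color, but all 22 green-backed (fewer than 23), giving 23 + 23 + 23 + 23 + 23 + 22 + 23 = 160.
One more card then forces some back color to 24, so 160 + 1 = 161.

161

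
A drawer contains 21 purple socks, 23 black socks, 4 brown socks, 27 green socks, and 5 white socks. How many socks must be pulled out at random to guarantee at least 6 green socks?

59

To avoid green socks as long as possible, exhaust the other 4 colors first.
The worst case draws every non-green sock first: 21 + 23 + 4 + 5 = 53.
The next 6 draws are then forced to be green, giving 53 + 6 = 59.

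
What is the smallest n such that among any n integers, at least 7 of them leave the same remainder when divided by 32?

There are 32 residue classes modulo 32 acting as pigeonholes.
With 32 × 6 = 192 integers we could place exactly 6 in each, with no class reaching 7.
One more forces some class to hold 7, so 192 + 1 = 193.

193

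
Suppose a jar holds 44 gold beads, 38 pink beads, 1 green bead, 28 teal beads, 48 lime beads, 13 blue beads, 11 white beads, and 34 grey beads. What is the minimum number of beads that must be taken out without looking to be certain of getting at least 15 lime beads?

To avoid lime beads as long as possible, exhaust the other 7 colors first.
The worst case draws every non-lime bead first: 44 + 38 + 1 + 28 + 13 + 11 + 34 = 169.
The next 15 draws are then forced to be lime, giving 169 + 15 = 184.

184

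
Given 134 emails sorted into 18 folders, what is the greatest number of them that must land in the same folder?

8

The 134 emails fall into 18 folders.
If each of the 18 folders held at most 7, the total would be at most 18 × 7 = 126 < 134, a contradiction.
So at least one holds ⌈134/18⌉ = 8.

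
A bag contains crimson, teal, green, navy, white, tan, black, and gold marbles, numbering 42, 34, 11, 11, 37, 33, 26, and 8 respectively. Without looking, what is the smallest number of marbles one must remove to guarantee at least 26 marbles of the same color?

In the worst case we take at most 25 of each color, but all 11 green, all 11 navy, and all 8 gold (fewer than 25), giving 25 + 25 + 11 + 11 + 25 + 25 + 25 + 8 = 155.
One more marble then forces some color to 26, so 155 + 1 = 156.

156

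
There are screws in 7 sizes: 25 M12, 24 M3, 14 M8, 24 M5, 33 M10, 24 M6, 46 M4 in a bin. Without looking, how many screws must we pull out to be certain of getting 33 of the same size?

176

In the worst case we take at most 32 of each size, but all 25 M12, all 24 M3, all 14 M8, all 24 M5, and all 24 M6 (fewer than 32), giving 25 + 24 + 14 + 24 + 32 + 24 + 32 = 175.
One more screw then forces some size to 33, so 175 + 1 = 176.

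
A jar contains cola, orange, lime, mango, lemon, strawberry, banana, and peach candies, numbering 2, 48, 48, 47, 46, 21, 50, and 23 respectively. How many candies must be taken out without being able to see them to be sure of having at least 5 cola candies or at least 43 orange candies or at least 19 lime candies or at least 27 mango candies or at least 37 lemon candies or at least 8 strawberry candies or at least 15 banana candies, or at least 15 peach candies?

160

Each of the 8 flavors has its own threshold; avoid all of them simultaneously.
The worst case stops just short of every target: all 2 cola, 42 orange, 18 lime, 26 mango, 36 lemon, 7 strawberry, 14 banana, 14 peach — 2 + 42 + 18 + 26 + 36 + 7 + 14 + 14 = 159 candies.
One more candy must push some flavor to its target, so 159 + 1 = 160.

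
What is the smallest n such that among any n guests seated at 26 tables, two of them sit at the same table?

There are 26 tables acting as pigeonholes.
With 26 guests we could place one in each, avoiding any repeat.
One more forces some class to hold 2, so 26 + 1 = 27.

27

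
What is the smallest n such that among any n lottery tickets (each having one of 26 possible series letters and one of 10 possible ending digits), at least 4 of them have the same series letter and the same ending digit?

There are 26 × 10 = 260 (series letter, ending digit) combinations acting as pigeonholes.
With 260 × 3 = 780 lottery tickets we could place exactly 3 in each, with no (series letter, ending digit) pair reaching 4.
One more forces some (series letter, ending digit) pair to hold 4, so 780 + 1 = 781.

781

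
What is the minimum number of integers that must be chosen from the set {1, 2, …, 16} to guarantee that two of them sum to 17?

9

Partition {1, …, 16} into 8 pairs: {1,16}, {2,15}, …, {8,9}.
Choosing 8 integers — say the integers 1 through 8 — takes one from each pair and avoids the property.
Choosing 9 forces two into the same pair by pigeonhole, and those sum to 17. So 9.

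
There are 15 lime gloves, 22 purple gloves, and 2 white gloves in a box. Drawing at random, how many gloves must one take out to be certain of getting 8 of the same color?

17

Treat the 3 colors as pigeonholes.
In the worst case we take at most 7 of each color, but all 2 white (fewer than 7), giving 7 + 7 + 2 = 16.
One more glove then forces some color to 8, so 16 + 1 = 17.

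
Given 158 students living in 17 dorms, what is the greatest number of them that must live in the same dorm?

10

The 158 students fall into 17 dorms.
If each of the 17 dorms held at most 9, the total would be at most 17 × 9 = 153 < 158, a contradiction.
So at least one holds ⌈158/17⌉ = 10.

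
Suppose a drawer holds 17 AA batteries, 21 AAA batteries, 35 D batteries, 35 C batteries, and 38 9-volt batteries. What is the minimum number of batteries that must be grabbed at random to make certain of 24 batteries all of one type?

Treat the 5 types as pigeonholes.
In the worst case we take at most 23 of each type, but all 17 AA and all 21 AAA (fewer than 23), giving 17 + 21 + 23 + 23 + 23 = 107.
One more battery then forces some type to 24, so 107 + 1 = 108.

108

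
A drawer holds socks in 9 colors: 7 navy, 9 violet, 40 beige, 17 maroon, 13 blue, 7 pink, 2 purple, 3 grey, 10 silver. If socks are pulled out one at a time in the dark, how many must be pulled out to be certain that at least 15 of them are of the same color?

80

In the worst case we take at most 14 of each color, but all 7 navy, all 9 violet, all 13 blue, all 7 pink, all 2 purple, all 3 grey, and all 10 silver (fewer than 14), giving 7 + 9 + 14 + 14 + 13 + 7 + 2 + 3 + 10 = 79.
One more sock then forces some color to 15, so 79 + 1 = 80.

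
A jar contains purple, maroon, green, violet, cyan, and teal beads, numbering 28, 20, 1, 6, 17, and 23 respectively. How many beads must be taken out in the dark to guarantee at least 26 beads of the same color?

Treat the 6 colors as pigeonholes.
In the worst case we take at most 25 of each color, but all 20 maroon, all 1 green, all 6 violet, all 17 cyan, and all 23 teal (fewer than 25), giving 25 + 20 + 1 + 6 + 17 + 23 = 92.
One more bead then forces some color to 26, so 92 + 1 = 93.

93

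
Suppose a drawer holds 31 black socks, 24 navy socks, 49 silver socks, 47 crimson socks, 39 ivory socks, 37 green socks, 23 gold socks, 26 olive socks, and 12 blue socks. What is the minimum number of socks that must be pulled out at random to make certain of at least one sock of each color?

The hardest color to obtain is blue: we could draw every other sock first — 288 − 12 = 276 socks — without a single blue one.
The next draw must be blue, so 276 + 1 = 277.

277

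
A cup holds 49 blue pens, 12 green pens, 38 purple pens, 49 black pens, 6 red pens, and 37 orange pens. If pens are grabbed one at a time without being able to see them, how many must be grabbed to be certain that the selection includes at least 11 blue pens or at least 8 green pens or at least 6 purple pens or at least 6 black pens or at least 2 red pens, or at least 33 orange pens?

61

Each of the 6 ink colors has its own threshold; avoid all of them simultaneously.
The worst case stops just short of every target: 10 blue, 7 green, 5 purple, 5 black, 1 red, 32 orange — 10 + 7 + 5 + 5 + 1 + 32 = 60 pens.
One more pen must push some ink color to its target, so 60 + 1 = 61.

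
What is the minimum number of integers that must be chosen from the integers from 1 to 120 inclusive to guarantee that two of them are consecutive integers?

61

Partition {1, …, 120} into 60 pairs: {1,2}, {3,4}, …, {119,120}.
Choosing 60 integers — say the 60 even numbers 2, 4, …, 120 — takes one from each pair and avoids the property.
Choosing 61 forces two into the same pair by pigeonhole, and those are consecutive. So 61.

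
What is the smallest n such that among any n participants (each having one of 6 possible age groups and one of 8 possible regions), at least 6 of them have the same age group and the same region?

There are 6 × 8 = 48 (age group, region) combinations acting as pigeonholes.
With 48 × 5 = 240 participants we could place exactly 5 in each, with no (age group, region) pair reaching 6.
One more forces some (age group, region) pair to hold 6, so 240 + 1 = 241.

241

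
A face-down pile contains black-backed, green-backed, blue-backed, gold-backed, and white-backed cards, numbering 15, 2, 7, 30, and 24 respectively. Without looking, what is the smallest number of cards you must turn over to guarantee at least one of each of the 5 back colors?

77

The hardest back color to obtain is green-backed: we could draw every other card first — 78 − 2 = 76 cards — without a single green-backed one.
The next draw must be green-backed, so 76 + 1 = 77.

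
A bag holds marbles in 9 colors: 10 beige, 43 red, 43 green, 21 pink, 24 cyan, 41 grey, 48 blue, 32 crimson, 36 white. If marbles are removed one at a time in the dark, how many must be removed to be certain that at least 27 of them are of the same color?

In the worst case we take at most 26 of each color, but all 10 beige, all 21 pink, and all 24 cyan (fewer than 26), giving 10 + 26 + 26 + 21 + 24 + 26 + 26 + 26 + 26 = 211.
One more marble then forces some color to 27, so 211 + 1 = 212.

212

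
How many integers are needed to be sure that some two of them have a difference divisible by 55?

56

Use the pigeonhole principle on residue classes: two integers differ by a multiple of 55 exactly when they share a remainder mod 55.
There are 55 residue classes mod 55, so 55 integers can all lie in distinct classes.
One more integer must repeat a residue, giving a difference divisible by 55. So n = 55 + 1 = 56.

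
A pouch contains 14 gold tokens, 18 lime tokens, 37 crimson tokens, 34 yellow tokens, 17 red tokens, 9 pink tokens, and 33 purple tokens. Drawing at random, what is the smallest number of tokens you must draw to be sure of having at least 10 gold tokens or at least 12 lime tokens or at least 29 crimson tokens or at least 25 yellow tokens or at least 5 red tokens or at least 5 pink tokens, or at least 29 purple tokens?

109

Each of the 7 colors has its own threshold; avoid all of them simultaneously.
The worst case stops just short of every target: 9 gold, 11 lime, 28 crimson, 24 yellow, 4 red, 4 pink, 28 purple — 9 + 11 + 28 + 24 + 4 + 4 + 28 = 108 tokens.
One more token must push some color to its target, so 108 + 1 = 109.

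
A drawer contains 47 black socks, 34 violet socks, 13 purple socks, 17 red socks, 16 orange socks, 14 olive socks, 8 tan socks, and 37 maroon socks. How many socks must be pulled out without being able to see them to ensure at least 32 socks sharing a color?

Treat the 8 colors as pigeonholes.
In the worst case we take at most 31 of each color, but all 13 purple, all 17 red, all 16 orange, all 14 olive, and all 8 tan (fewer than 31), giving 31 + 31 + 13 + 17 + 16 + 14 + 8 + 31 = 161.
One more sock then forces some color to 32, so 161 + 1 = 162.

162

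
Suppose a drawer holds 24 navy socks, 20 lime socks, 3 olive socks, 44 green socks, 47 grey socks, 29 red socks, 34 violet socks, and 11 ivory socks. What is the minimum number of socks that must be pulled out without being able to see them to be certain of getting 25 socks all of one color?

In the worst case we take at most 24 of each color, but all 20 lime, all 3 olive, and all 11 ivory (fewer than 24), giving 24 + 20 + 3 + 24 + 24 + 24 + 24 + 11 = 154.
One more sock then forces some color to 25, so 154 + 1 = 155.

155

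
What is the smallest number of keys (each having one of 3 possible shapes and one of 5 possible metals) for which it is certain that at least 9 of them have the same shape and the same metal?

121

There are 3 × 5 = 15 (shape, metal) combinations acting as pigeonholes.
With 15 × 8 = 120 keys we could place exactly 8 in each, with no (shape, metal) pair reaching 9.
One more forces some (shape, metal) pair to hold 9, so 120 + 1 = 121.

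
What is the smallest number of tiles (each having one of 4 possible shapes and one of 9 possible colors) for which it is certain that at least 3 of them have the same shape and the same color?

73

There are 4 × 9 = 36 (shape, color) combinations acting as pigeonholes.
With 36 × 2 = 72 tiles we could place exactly 2 in each, with no (shape, color) pair reaching 3.
One more forces some (shape, color) pair to hold 3, so 72 + 1 = 73.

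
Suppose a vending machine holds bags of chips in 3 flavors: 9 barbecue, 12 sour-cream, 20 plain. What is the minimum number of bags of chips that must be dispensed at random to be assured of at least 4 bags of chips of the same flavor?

The worst case takes 3 bags of chips of each flavor without reaching 4 of any: 3 × 3 = 9.
The next bag of chips must bring some flavor to 4, so 9 + 1 = 10.

10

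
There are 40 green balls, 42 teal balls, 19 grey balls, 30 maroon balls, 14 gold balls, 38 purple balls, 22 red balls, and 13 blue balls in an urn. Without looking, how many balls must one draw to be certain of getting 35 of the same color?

Treat the 8 colors as pigeonholes.
In the worst case we take at most 34 of each color, but all 19 grey, all 30 maroon, all 14 gold, all 22 red, and all 13 blue (fewer than 34), giving 34 + 34 + 19 + 30 + 14 + 34 + 22 + 13 = 200.
One more ball then forces some color to 35, so 200 + 1 = 201.

201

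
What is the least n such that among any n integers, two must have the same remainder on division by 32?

Two integers differ by a multiple of 32 exactly when they share a remainder mod 32.
There are 32 residue classes mod 32, so 32 integers can all lie in distinct classes.
One more integer must repeat a residue, giving a difference divisible by 32. So n = 32 + 1 = 33.

33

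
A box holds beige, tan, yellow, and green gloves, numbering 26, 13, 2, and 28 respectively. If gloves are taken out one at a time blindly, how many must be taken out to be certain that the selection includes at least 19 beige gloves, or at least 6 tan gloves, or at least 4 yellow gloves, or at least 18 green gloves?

Each of the 4 colors has its own threshold; avoid all of them simultaneously.
The worst case stops just short of every target: 18 beige, 5 tan, all 2 yellow, 17 green — 18 + 5 + 2 + 17 = 42 gloves.
One more glove must push some color to its target, so 42 + 1 = 43.

43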